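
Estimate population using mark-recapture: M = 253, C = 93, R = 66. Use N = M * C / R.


N = M * C / R = 253 * 93 / 66 = 23529 / 66 = 356.50 ≈ 357

357 individuals


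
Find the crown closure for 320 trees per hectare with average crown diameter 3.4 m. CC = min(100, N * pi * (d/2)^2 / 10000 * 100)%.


(d/2)^2 = (3.4/2)^2 = 1.7^2 = 2.89
Crown area = 3.141593 * 2.89 = 9.07920 m^2
N * area / 10000 * 100 = 320 * 9.07920 / 10000 * 100 = 29.0534
CC = min(100, 29.0534) = 29.0534 ≈ 29.1%

29.1%


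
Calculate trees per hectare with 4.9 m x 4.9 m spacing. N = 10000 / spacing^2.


N = 10000 / 4.9^2 = 10000 / 24.01 = 416.493 ≈ 416 trees/ha

416 trees/ha


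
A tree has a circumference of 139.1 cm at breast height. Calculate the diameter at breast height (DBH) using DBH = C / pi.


DBH = C / pi = 139.1 / 3.141593 = 44.2769 ≈ 44.28 cm

44.28 cm


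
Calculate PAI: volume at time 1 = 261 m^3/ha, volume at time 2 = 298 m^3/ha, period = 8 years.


PAI = (V2 - V1) / period = (298 - 261) / 8 = 37 / 8 = 4.6250 ≈ 4.63 m^3/ha/yr

4.63 m^3/ha/yr


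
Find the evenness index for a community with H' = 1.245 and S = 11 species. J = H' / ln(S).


ln(11) = 2.39790
J = H' / ln(S) = 1.245 / 2.39790 = 0.519204 ≈ 0.5192

0.5192


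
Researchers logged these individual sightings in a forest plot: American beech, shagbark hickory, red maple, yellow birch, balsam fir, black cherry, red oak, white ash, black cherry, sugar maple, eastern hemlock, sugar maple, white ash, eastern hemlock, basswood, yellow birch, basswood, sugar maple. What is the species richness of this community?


Total individuals logged = 18
Distinct species (count of individuals): American beech (1), shagbark hickory (1), red maple (1), yellow birch (2), balsam fir (1), black cherry (2), red oak (1), white ash (2), sugar maple (3), eastern hemlock (2), basswood (2)
Species richness = number of distinct species = 11

11


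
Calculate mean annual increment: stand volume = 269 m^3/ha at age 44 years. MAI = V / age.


MAI = 269 / 44 = 6.1136 ≈ 6.11 m^3/ha/yr

6.11 m^3/ha/yr


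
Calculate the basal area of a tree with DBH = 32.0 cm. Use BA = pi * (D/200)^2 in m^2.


D/200 = 32.0/200 = 0.16 m
(D/200)^2 = 0.16^2 = 0.0256
BA = 3.141593 * 0.0256 = 0.0804248 ≈ 0.0804 m^2

0.0804 m^2


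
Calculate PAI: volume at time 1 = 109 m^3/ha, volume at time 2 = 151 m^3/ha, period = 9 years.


PAI = (V2 - V1) / period = (151 - 109) / 9 = 42 / 9 = 4.6667 ≈ 4.67 m^3/ha/yr

4.67 m^3/ha/yr


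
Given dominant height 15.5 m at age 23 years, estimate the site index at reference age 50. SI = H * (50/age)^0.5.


50/23 = 2.17391
(2.17391)^0.5 = 1.47442
SI = 15.5 * 1.47442 = 22.8535 ≈ 22.9 m

22.9 m


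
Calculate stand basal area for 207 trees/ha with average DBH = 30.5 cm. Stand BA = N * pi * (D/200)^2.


(D/200)^2 = (30.5/200)^2 = 0.1525^2 = 0.02325625
Individual BA = 3.141593 * 0.02325625 = 0.0730617 m^2
Stand BA = 207 * 0.0730617 = 15.1238 ≈ 15.12 m^2/ha

15.12 m^2/ha


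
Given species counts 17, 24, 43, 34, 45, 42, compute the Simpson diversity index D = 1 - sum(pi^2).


Total N = 17 + 24 + 43 + 34 + 45 + 42 = 205
Per-species terms:
  p = 17/205 = 0.082927; p^2 = 0.082927^2 = 0.006877
  p = 24/205 = 0.117073; p^2 = 0.117073^2 = 0.013706
  p = 43/205 = 0.209756; p^2 = 0.209756^2 = 0.043998
  p = 34/205 = 0.165854; p^2 = 0.165854^2 = 0.027508
  p = 45/205 = 0.219512; p^2 = 0.219512^2 = 0.048186
  p = 42/205 = 0.204878; p^2 = 0.204878^2 = 0.041975
sum(p^2) = 0.006877 + 0.013706 + 0.043998 + 0.027508 + 0.048186 + 0.041975 = 0.182250
D = 1 - 0.182250 = 0.817750 ≈ 0.8178

0.8178


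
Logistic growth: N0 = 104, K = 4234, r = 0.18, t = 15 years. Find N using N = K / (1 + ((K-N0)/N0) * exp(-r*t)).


(K - N0)/N0 = (4234 - 104)/104 = 4130/104 = 39.7115
r*t = 0.18 * 15 = 2.7; exp(-2.7) = 0.0672055
39.7115 * 0.0672055 = 2.66883
1 + 2.66883 = 3.66883
N = 4234 / 3.66883 = 1154.05 ≈ 1154

1154


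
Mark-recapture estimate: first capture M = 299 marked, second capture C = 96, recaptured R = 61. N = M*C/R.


N = M * C / R = 299 * 96 / 61 = 28704 / 61 = 470.56 ≈ 471

471 individuals


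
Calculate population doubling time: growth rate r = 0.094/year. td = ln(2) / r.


td = ln(2) / 0.094 = 0.693147 / 0.094 = 7.37390 ≈ 7.4 years

7.4 years


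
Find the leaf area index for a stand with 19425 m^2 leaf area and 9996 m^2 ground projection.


LAI = 19425 / 9996 = 1.9433 ≈ 1.94

1.94


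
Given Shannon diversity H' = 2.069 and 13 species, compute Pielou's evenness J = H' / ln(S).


ln(13) = 2.56495
J = H' / ln(S) = 2.069 / 2.56495 = 0.806643 ≈ 0.8066

0.8066


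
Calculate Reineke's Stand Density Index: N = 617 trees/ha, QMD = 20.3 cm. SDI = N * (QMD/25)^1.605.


QMD/25 = 20.3/25 = 0.812
(0.812)^1.605 = exp(1.605 * ln(0.812)) = exp(1.605 * (-0.208255)) = exp(-0.334249) = 0.715876
SDI = 617 * 0.715876 = 441.695 ≈ 442

442


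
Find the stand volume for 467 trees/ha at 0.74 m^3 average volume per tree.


V_stand = 467 * 0.74 = 345.58 ≈ 345.6 m^3/ha

345.6 m^3/ha


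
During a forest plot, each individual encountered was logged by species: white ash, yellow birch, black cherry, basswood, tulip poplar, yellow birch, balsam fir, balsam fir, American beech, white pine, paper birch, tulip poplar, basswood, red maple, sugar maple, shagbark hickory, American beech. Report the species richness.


Total individuals logged = 17
Distinct species (count of individuals): white ash (1), yellow birch (2), black cherry (1), basswood (2), tulip poplar (2), balsam fir (2), American beech (2), white pine (1), paper birch (1), red maple (1), sugar maple (1), shagbark hickory (1)
Species richness = number of distinct species = 12

12


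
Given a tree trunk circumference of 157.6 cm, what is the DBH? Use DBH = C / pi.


DBH = C / pi = 157.6 / 3.141593 = 50.1656 ≈ 50.17 cm

50.17 cm


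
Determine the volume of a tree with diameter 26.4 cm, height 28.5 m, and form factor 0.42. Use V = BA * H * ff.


(D/200)^2 = (26.4/200)^2 = 0.132^2 = 0.017424
BA = 3.141593 * 0.017424 = 0.0547391 m^2
V = 0.0547391 * 28.5 * 0.42 = 0.655227 ≈ 0.655 m^3

0.655 m^3


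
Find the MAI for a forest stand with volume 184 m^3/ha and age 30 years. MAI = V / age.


MAI = 184 / 30 = 6.1333 ≈ 6.13 m^3/ha/yr

6.13 m^3/ha/yr


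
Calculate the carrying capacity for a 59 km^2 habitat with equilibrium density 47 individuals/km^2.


K = 47 * 59 = 2773 individuals

2773 individuals


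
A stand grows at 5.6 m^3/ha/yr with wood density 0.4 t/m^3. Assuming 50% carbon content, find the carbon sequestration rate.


C = 5.6 * 0.4 * 0.5 = 1.12 t C/ha/yr

1.12 t C/ha/yr


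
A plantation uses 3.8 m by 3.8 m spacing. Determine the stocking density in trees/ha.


N = 10000 / 3.8^2 = 10000 / 14.44 = 692.521 ≈ 693 trees/ha

693 trees/ha


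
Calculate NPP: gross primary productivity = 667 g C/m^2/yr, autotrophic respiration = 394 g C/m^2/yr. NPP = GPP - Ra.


NPP = GPP - Ra = 667 - 394 = 273 g C/m^2/yr

273 g C/m^2/yr


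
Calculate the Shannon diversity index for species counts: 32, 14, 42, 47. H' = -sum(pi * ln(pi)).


Total N = 32 + 14 + 42 + 47 = 135
Per-species terms:
  p = 32/135 = 0.237037; ln(p) = -1.439539; p*ln(p) = 0.237037 * (-1.439539) = -0.341224
  p = 14/135 = 0.103704; ln(p) = -2.266215; p*ln(p) = 0.103704 * (-2.266215) = -0.235016
  p = 42/135 = 0.311111; ln(p) = -1.167606; p*ln(p) = 0.311111 * (-1.167606) = -0.363255
  p = 47/135 = 0.348148; ln(p) = -1.055128; p*ln(p) = 0.348148 * (-1.055128) = -0.367341
sum(p*ln(p)) = (-0.341224) + (-0.235016) + (-0.363255) + (-0.367341) = -1.306836
H' = -(-1.306836) = 1.306836 ≈ 1.3068

1.3068


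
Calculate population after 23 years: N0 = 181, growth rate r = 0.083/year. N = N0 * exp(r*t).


r*t = 0.083 * 23 = 1.909
exp(1.909) = 6.74634
N = 181 * 6.74634 = 1221.09 ≈ 1221

1221


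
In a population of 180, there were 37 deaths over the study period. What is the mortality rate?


Mortality rate = 37 / 180 = 0.205556 ≈ 0.2056

0.2056


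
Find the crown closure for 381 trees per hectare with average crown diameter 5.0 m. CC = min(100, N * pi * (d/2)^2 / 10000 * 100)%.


(d/2)^2 = (5.0/2)^2 = 2.5^2 = 6.25
Crown area = 3.141593 * 6.25 = 19.6350 m^2
N * area / 10000 * 100 = 381 * 19.6350 / 10000 * 100 = 74.8094
CC = min(100, 74.8094) = 74.8094 ≈ 74.8%

74.8%


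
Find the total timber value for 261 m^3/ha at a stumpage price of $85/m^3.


Value = 261 * 85 = $22185/ha

$22185/ha


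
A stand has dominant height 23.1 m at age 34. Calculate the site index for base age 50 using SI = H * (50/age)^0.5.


50/34 = 1.47059
(1.47059)^0.5 = 1.21268
SI = 23.1 * 1.21268 = 28.0129 ≈ 28.0 m

28.0 m


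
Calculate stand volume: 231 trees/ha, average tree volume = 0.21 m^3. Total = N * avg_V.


V_stand = 231 * 0.21 = 48.51 ≈ 48.5 m^3/ha

48.5 m^3/ha


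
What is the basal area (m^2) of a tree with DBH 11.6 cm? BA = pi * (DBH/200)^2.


D/200 = 11.6/200 = 0.058 m
(D/200)^2 = 0.058^2 = 0.003364
BA = 3.141593 * 0.003364 = 0.0105683 ≈ 0.0106 m^2

0.0106 m^2


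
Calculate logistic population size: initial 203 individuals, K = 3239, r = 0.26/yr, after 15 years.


(K - N0)/N0 = (3239 - 203)/203 = 3036/203 = 14.9557
r*t = 0.26 * 15 = 3.9; exp(-3.9) = 0.0202419
14.9557 * 0.0202419 = 0.302732
1 + 0.302732 = 1.30273
N = 3239 / 1.30273 = 2486.32 ≈ 2486

2486


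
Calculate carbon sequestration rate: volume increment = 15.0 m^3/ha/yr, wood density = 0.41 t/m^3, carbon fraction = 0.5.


C = 15.0 * 0.41 * 0.5 = 3.075 ≈ 3.08 t C/ha/yr

3.08 t C/ha/yr


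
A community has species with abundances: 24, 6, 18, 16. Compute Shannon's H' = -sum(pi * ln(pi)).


Total N = 24 + 6 + 18 + 16 = 64
Per-species terms:
  p = 24/64 = 0.375000; ln(p) = -0.980829; p*ln(p) = 0.375000 * (-0.980829) = -0.367811
  p = 6/64 = 0.093750; ln(p) = -2.367124; p*ln(p) = 0.093750 * (-2.367124) = -0.221918
  p = 18/64 = 0.281250; ln(p) = -1.268511; p*ln(p) = 0.281250 * (-1.268511) = -0.356769
  p = 16/64 = 0.250000; ln(p) = -1.386294; p*ln(p) = 0.250000 * (-1.386294) = -0.346574
sum(p*ln(p)) = (-0.367811) + (-0.221918) + (-0.356769) + (-0.346574) = -1.293072
H' = -(-1.293072) = 1.293072 ≈ 1.2931

1.2931


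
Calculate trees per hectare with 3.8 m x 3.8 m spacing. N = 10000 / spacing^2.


N = 10000 / 3.8^2 = 10000 / 14.44 = 692.521 ≈ 693 trees/ha

693 trees/ha


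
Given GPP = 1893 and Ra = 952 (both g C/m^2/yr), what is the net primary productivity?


NPP = GPP - Ra = 1893 - 952 = 941 g C/m^2/yr

941 g C/m^2/yr


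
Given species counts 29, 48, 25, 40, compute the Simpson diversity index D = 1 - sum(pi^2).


Total N = 29 + 48 + 25 + 40 = 142
Per-species terms:
  p = 29/142 = 0.204225; p^2 = 0.204225^2 = 0.041708
  p = 48/142 = 0.338028; p^2 = 0.338028^2 = 0.114263
  p = 25/142 = 0.176056; p^2 = 0.176056^2 = 0.030996
  p = 40/142 = 0.281690; p^2 = 0.281690^2 = 0.079349
sum(p^2) = 0.041708 + 0.114263 + 0.030996 + 0.079349 = 0.266316
D = 1 - 0.266316 = 0.733684 ≈ 0.7337

0.7337


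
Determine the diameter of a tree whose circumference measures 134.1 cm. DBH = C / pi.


DBH = C / pi = 134.1 / 3.141593 = 42.6854 ≈ 42.69 cm

42.69 cm


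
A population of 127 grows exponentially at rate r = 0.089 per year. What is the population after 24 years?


r*t = 0.089 * 24 = 2.136
exp(2.136) = 8.46551
N = 127 * 8.46551 = 1075.12 ≈ 1075

1075


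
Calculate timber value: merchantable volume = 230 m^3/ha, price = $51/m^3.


Value = 230 * 51 = $11730/ha

$11730/ha


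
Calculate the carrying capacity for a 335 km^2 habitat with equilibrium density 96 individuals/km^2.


K = 96 * 335 = 32160 individuals

32160 individuals


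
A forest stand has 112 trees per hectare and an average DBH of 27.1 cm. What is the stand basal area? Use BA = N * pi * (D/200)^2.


(D/200)^2 = (27.1/200)^2 = 0.1355^2 = 0.01836025
Individual BA = 3.141593 * 0.01836025 = 0.0576804 m^2
Stand BA = 112 * 0.0576804 = 6.46020 ≈ 6.46 m^2/ha

6.46 m^2/ha


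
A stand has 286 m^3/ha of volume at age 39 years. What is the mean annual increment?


MAI = 286 / 39 = 7.3333 ≈ 7.33 m^3/ha/yr

7.33 m^3/ha/yr


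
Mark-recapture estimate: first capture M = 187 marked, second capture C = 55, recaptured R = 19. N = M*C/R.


N = M * C / R = 187 * 55 / 19 = 10285 / 19 = 541.32 ≈ 541

541 individuals


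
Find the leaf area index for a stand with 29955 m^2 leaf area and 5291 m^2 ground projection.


LAI = 29955 / 5291 = 5.6615 ≈ 5.66

5.66


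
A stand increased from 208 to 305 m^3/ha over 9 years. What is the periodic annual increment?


PAI = (V2 - V1) / period = (305 - 208) / 9 = 97 / 9 = 10.7778 ≈ 10.78 m^3/ha/yr

10.78 m^3/ha/yr


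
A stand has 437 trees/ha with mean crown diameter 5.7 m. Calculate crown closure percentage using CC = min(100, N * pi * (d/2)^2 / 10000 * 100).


(d/2)^2 = (5.7/2)^2 = 2.85^2 = 8.1225
Crown area = 3.141593 * 8.1225 = 25.5176 m^2
N * area / 10000 * 100 = 437 * 25.5176 / 10000 * 100 = 111.512
CC = min(100, 111.512) = 100%

100%


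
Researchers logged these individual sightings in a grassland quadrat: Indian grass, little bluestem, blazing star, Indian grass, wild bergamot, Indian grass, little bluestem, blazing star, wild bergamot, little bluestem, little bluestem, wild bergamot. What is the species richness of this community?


Total individuals logged = 12
Distinct species (count of individuals): Indian grass (3), little bluestem (4), blazing star (2), wild bergamot (3)
Species richness = number of distinct species = 4

4


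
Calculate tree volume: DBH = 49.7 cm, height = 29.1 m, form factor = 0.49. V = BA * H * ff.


(D/200)^2 = (49.7/200)^2 = 0.2485^2 = 0.06175225
BA = 3.141593 * 0.06175225 = 0.194000 m^2
V = 0.194000 * 29.1 * 0.49 = 2.76625 ≈ 2.766 m^3

2.766 m^3


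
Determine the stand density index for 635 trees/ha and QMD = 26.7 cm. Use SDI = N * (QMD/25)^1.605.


QMD/25 = 26.7/25 = 1.068
(1.068)^1.605 = exp(1.605 * ln(1.068)) = exp(1.605 * 0.0657877) = exp(0.105589) = 1.11137
SDI = 635 * 1.11137 = 705.720 ≈ 706

706


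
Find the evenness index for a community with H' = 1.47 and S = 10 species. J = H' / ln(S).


ln(10) = 2.30259
J = H' / ln(S) = 1.47 / 2.30259 = 0.638412 ≈ 0.6384

0.6384


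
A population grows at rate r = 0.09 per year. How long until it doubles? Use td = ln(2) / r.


td = ln(2) / 0.09 = 0.693147 / 0.09 = 7.70163 ≈ 7.7 years

7.7 years


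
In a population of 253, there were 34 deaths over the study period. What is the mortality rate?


Mortality rate = 34 / 253 = 0.134387 ≈ 0.1344

0.1344


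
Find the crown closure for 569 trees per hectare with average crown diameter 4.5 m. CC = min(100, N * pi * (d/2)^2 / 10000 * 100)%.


(d/2)^2 = (4.5/2)^2 = 2.25^2 = 5.0625
Crown area = 3.141593 * 5.0625 = 15.9043 m^2
N * area / 10000 * 100 = 569 * 15.9043 / 10000 * 100 = 90.4955
CC = min(100, 90.4955) = 90.4955 ≈ 90.5%

90.5%


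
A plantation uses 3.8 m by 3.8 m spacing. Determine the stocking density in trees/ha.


N = 10000 / 3.8^2 = 10000 / 14.44 = 692.521 ≈ 693 trees/ha

693 trees/ha


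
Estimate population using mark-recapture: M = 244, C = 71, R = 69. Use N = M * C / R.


N = M * C / R = 244 * 71 / 69 = 17324 / 69 = 251.07 ≈ 251

251 individuals


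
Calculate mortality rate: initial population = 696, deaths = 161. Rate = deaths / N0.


Mortality rate = 161 / 696 = 0.231322 ≈ 0.2313

0.2313


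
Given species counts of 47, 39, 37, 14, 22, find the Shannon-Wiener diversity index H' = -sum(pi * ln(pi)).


Total N = 47 + 39 + 37 + 14 + 22 = 159
Per-species terms:
  p = 47/159 = 0.295597; ln(p) = -1.218758; p*ln(p) = 0.295597 * (-1.218758) = -0.360261
  p = 39/159 = 0.245283; ln(p) = -1.405343; p*ln(p) = 0.245283 * (-1.405343) = -0.344707
  p = 37/159 = 0.232704; ln(p) = -1.457988; p*ln(p) = 0.232704 * (-1.457988) = -0.339280
  p = 14/159 = 0.088050; ln(p) = -2.429850; p*ln(p) = 0.088050 * (-2.429850) = -0.213948
  p = 22/159 = 0.138365; ln(p) = -1.977860; p*ln(p) = 0.138365 * (-1.977860) = -0.273667
sum(p*ln(p)) = (-0.360261) + (-0.344707) + (-0.339280) + (-0.213948) + (-0.273667) = -1.531863
H' = -(-1.531863) = 1.531863 ≈ 1.5319

1.5319


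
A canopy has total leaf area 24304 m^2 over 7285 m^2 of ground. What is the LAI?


LAI = 24304 / 7285 = 3.3362 ≈ 3.34

3.34


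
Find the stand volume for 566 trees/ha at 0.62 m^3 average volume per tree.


V_stand = 566 * 0.62 = 350.92 ≈ 350.9 m^3/ha

350.9 m^3/ha


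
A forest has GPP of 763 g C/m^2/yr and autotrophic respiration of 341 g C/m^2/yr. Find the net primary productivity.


NPP = GPP - Ra = 763 - 341 = 422 g C/m^2/yr

422 g C/m^2/yr


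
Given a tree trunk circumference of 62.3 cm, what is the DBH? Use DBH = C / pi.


DBH = C / pi = 62.3 / 3.141593 = 19.8307 ≈ 19.83 cm

19.83 cm


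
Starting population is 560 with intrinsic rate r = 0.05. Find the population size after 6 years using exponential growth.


r*t = 0.05 * 6 = 0.3
exp(0.3) = 1.34986
N = 560 * 1.34986 = 755.922 ≈ 756

756


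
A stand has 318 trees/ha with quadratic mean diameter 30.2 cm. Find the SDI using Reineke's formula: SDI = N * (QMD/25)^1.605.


QMD/25 = 30.2/25 = 1.208
(1.208)^1.605 = exp(1.605 * ln(1.208)) = exp(1.605 * 0.188966) = exp(0.303290) = 1.35431
SDI = 318 * 1.35431 = 430.671 ≈ 431

431


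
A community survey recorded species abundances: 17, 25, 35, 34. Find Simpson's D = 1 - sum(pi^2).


Total N = 17 + 25 + 35 + 34 = 111
Per-species terms:
  p = 17/111 = 0.153153; p^2 = 0.153153^2 = 0.023456
  p = 25/111 = 0.225225; p^2 = 0.225225^2 = 0.050726
  p = 35/111 = 0.315315; p^2 = 0.315315^2 = 0.099424
  p = 34/111 = 0.306306; p^2 = 0.306306^2 = 0.093823
sum(p^2) = 0.023456 + 0.050726 + 0.099424 + 0.093823 = 0.267429
D = 1 - 0.267429 = 0.732571 ≈ 0.7326

0.7326


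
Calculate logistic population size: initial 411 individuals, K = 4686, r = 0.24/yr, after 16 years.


(K - N0)/N0 = (4686 - 411)/411 = 4275/411 = 10.4015
r*t = 0.24 * 16 = 3.84; exp(-3.84) = 0.0214936
10.4015 * 0.0214936 = 0.223566
1 + 0.223566 = 1.22357
N = 4686 / 1.22357 = 3829.78 ≈ 3830

3830


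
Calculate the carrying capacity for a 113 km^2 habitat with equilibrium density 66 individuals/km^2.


K = 66 * 113 = 7458 individuals

7458 individuals


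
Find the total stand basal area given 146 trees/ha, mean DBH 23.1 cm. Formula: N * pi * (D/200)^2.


(D/200)^2 = (23.1/200)^2 = 0.1155^2 = 0.01334025
Individual BA = 3.141593 * 0.01334025 = 0.0419096 m^2
Stand BA = 146 * 0.0419096 = 6.11880 ≈ 6.12 m^2/ha

6.12 m^2/ha


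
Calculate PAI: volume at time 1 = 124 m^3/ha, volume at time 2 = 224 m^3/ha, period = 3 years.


PAI = (V2 - V1) / period = (224 - 124) / 3 = 100 / 3 = 33.3333 ≈ 33.33 m^3/ha/yr

33.33 m^3/ha/yr


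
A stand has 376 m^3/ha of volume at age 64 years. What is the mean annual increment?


MAI = 376 / 64 = 5.8750 ≈ 5.88 m^3/ha/yr

5.88 m^3/ha/yr


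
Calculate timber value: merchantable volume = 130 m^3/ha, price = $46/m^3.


Value = 130 * 46 = $5980/ha

$5980/ha


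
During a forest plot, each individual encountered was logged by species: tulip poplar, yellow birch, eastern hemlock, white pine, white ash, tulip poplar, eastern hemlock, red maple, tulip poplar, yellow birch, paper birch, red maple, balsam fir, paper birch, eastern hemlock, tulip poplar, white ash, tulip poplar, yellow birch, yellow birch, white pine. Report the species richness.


Total individuals logged = 21
Distinct species (count of individuals): tulip poplar (5), yellow birch (4), eastern hemlock (3), white pine (2), white ash (2), red maple (2), paper birch (2), balsam fir (1)
Species richness = number of distinct species = 8

8


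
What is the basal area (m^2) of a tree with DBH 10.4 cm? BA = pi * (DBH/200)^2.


D/200 = 10.4/200 = 0.052 m
(D/200)^2 = 0.052^2 = 0.002704
BA = 3.141593 * 0.002704 = 0.00849487 ≈ 0.0085 m^2

0.0085 m^2


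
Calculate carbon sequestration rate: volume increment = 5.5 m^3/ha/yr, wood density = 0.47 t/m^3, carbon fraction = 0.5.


C = 5.5 * 0.47 * 0.5 = 1.2925 ≈ 1.29 t C/ha/yr

1.29 t C/ha/yr


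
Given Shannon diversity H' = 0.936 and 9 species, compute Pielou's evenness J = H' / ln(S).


ln(9) = 2.19722
J = H' / ln(S) = 0.936 / 2.19722 = 0.425993 ≈ 0.4260

0.4260


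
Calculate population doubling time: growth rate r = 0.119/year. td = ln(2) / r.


td = ln(2) / 0.119 = 0.693147 / 0.119 = 5.82476 ≈ 5.8 years

5.8 years


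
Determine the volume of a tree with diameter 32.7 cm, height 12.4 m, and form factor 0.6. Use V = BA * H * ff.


(D/200)^2 = (32.7/200)^2 = 0.1635^2 = 0.02673225
BA = 3.141593 * 0.02673225 = 0.0839818 m^2
V = 0.0839818 * 12.4 * 0.6 = 0.624825 ≈ 0.625 m^3

0.625 m^3


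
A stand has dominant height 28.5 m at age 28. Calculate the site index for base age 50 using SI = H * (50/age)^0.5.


50/28 = 1.78571
(1.78571)^0.5 = 1.33630
SI = 28.5 * 1.33630 = 38.0846 ≈ 38.1 m

38.1 m


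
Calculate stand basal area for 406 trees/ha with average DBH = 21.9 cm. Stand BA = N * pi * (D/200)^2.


(D/200)^2 = (21.9/200)^2 = 0.1095^2 = 0.01199025
Individual BA = 3.141593 * 0.01199025 = 0.0376685 m^2
Stand BA = 406 * 0.0376685 = 15.2934 ≈ 15.29 m^2/ha

15.29 m^2/ha


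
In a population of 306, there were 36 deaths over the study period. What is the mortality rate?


Mortality rate = 36 / 306 = 0.117647 ≈ 0.1176

0.1176


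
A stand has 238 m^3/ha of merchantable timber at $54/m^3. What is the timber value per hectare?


Value = 238 * 54 = $12852/ha

$12852/ha


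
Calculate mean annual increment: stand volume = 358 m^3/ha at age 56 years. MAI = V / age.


MAI = 358 / 56 = 6.3929 ≈ 6.39 m^3/ha/yr

6.39 m^3/ha/yr


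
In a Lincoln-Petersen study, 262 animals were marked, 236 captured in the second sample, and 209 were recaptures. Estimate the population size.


N = M * C / R = 262 * 236 / 209 = 61832 / 209 = 295.85 ≈ 296

296 individuals


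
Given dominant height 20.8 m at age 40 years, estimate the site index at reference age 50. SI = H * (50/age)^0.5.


50/40 = 1.25000
(1.25000)^0.5 = 1.11803
SI = 20.8 * 1.11803 = 23.2550 ≈ 23.3 m

23.3 m


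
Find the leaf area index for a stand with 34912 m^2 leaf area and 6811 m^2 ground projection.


LAI = 34912 / 6811 = 5.1258 ≈ 5.13

5.13


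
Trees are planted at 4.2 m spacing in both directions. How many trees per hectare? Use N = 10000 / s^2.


N = 10000 / 4.2^2 = 10000 / 17.64 = 566.893 ≈ 567 trees/ha

567 trees/ha


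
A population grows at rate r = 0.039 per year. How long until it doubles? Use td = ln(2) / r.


td = ln(2) / 0.039 = 0.693147 / 0.039 = 17.7730 ≈ 17.8 years

17.8 years


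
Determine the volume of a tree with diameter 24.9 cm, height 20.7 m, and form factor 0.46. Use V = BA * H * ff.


(D/200)^2 = (24.9/200)^2 = 0.1245^2 = 0.01550025
BA = 3.141593 * 0.01550025 = 0.0486955 m^2
V = 0.0486955 * 20.7 * 0.46 = 0.463679 ≈ 0.464 m^3

0.464 m^3


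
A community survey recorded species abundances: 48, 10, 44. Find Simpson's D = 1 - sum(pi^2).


Total N = 48 + 10 + 44 = 102
Per-species terms:
  p = 48/102 = 0.470588; p^2 = 0.470588^2 = 0.221453
  p = 10/102 = 0.098039; p^2 = 0.098039^2 = 0.009612
  p = 44/102 = 0.431373; p^2 = 0.431373^2 = 0.186083
sum(p^2) = 0.221453 + 0.009612 + 0.186083 = 0.417148
D = 1 - 0.417148 = 0.582852 ≈ 0.5829

0.5829


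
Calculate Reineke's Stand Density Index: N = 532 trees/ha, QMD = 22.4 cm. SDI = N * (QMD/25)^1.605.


QMD/25 = 22.4/25 = 0.896
(0.896)^1.605 = exp(1.605 * ln(0.896)) = exp(1.605 * (-0.109815)) = exp(-0.176253) = 0.838406
SDI = 532 * 0.838406 = 446.032 ≈ 446

446


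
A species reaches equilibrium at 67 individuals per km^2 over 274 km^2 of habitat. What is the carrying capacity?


K = 67 * 274 = 18358 individuals

18358 individuals


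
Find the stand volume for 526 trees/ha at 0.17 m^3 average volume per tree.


V_stand = 526 * 0.17 = 89.42 ≈ 89.4 m^3/ha

89.4 m^3/ha


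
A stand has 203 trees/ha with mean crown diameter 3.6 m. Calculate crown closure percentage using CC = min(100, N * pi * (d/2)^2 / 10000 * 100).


(d/2)^2 = (3.6/2)^2 = 1.8^2 = 3.24
Crown area = 3.141593 * 3.24 = 10.1788 m^2
N * area / 10000 * 100 = 203 * 10.1788 / 10000 * 100 = 20.6630
CC = min(100, 20.6630) = 20.6630 ≈ 20.7%

20.7%


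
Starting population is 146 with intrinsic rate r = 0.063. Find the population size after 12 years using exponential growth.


r*t = 0.063 * 12 = 0.756
exp(0.756) = 2.12974
N = 146 * 2.12974 = 310.942 ≈ 311

311


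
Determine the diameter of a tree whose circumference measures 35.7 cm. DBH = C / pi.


DBH = C / pi = 35.7 / 3.141593 = 11.3637 ≈ 11.36 cm

11.36 cm


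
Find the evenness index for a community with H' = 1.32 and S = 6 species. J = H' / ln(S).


ln(6) = 1.79176
J = H' / ln(S) = 1.32 / 1.79176 = 0.736706 ≈ 0.7367

0.7367


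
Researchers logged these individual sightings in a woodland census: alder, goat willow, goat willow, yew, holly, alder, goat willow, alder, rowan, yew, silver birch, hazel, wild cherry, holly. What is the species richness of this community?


Total individuals logged = 14
Distinct species (count of individuals): alder (3), goat willow (3), yew (2), holly (2), rowan (1), silver birch (1), hazel (1), wild cherry (1)
Species richness = number of distinct species = 8

8


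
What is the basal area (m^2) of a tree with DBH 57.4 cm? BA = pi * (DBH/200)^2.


D/200 = 57.4/200 = 0.287 m
(D/200)^2 = 0.287^2 = 0.082369
BA = 3.141593 * 0.082369 = 0.258770 ≈ 0.2588 m^2

0.2588 m^2


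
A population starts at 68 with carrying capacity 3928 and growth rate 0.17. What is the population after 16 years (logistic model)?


(K - N0)/N0 = (3928 - 68)/68 = 3860/68 = 56.7647
r*t = 0.17 * 16 = 2.72; exp(-2.72) = 0.0658748
56.7647 * 0.0658748 = 3.73936
1 + 3.73936 = 4.73936
N = 3928 / 4.73936 = 828.804 ≈ 829

829


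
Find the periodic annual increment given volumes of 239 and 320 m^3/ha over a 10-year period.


PAI = (V2 - V1) / period = (320 - 239) / 10 = 81 / 10 = 8.10 m^3/ha/yr

8.10 m^3/ha/yr


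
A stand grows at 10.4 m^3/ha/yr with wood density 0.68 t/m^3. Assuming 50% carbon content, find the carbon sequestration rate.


C = 10.4 * 0.68 * 0.5 = 3.536 ≈ 3.54 t C/ha/yr

3.54 t C/ha/yr


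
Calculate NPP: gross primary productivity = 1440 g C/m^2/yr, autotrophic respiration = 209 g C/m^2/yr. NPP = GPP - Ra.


NPP = GPP - Ra = 1440 - 209 = 1231 g C/m^2/yr

1231 g C/m^2/yr


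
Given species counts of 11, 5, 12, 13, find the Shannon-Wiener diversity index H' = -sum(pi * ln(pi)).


Total N = 11 + 5 + 12 + 13 = 41
Per-species terms:
  p = 11/41 = 0.268293; ln(p) = -1.315676; p*ln(p) = 0.268293 * (-1.315676) = -0.352987
  p = 5/41 = 0.121951; ln(p) = -2.104136; p*ln(p) = 0.121951 * (-2.104136) = -0.256601
  p = 12/41 = 0.292683; ln(p) = -1.228665; p*ln(p) = 0.292683 * (-1.228665) = -0.359609
  p = 13/41 = 0.317073; ln(p) = -1.148623; p*ln(p) = 0.317073 * (-1.148623) = -0.364197
sum(p*ln(p)) = (-0.352987) + (-0.256601) + (-0.359609) + (-0.364197) = -1.333394
H' = -(-1.333394) = 1.333394 ≈ 1.3334

1.3334


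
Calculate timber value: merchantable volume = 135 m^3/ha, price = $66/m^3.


Value = 135 * 66 = $8910/ha

$8910/ha


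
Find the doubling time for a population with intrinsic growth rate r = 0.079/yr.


td = ln(2) / 0.079 = 0.693147 / 0.079 = 8.77401 ≈ 8.8 years

8.8 years


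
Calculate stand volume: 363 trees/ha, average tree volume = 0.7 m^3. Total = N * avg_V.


V_stand = 363 * 0.7 = 254.1 m^3/ha

254.1 m^3/ha


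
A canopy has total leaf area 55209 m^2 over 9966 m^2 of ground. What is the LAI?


LAI = 55209 / 9966 = 5.5397 ≈ 5.54

5.54


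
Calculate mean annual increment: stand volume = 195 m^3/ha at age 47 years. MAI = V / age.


MAI = 195 / 47 = 4.1489 ≈ 4.15 m^3/ha/yr

4.15 m^3/ha/yr


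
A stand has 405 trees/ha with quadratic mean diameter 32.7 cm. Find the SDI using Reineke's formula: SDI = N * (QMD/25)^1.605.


QMD/25 = 32.7/25 = 1.308
(1.308)^1.605 = exp(1.605 * ln(1.308)) = exp(1.605 * 0.268499) = exp(0.430941) = 1.53870
SDI = 405 * 1.53870 = 623.174 ≈ 623

623


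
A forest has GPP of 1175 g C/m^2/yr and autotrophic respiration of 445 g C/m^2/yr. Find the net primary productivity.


NPP = GPP - Ra = 1175 - 445 = 730 g C/m^2/yr

730 g C/m^2/yr


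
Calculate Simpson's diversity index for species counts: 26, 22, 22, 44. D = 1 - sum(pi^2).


Total N = 26 + 22 + 22 + 44 = 114
Per-species terms:
  p = 26/114 = 0.228070; p^2 = 0.228070^2 = 0.052016
  p = 22/114 = 0.192982; p^2 = 0.192982^2 = 0.037242
  p = 22/114 = 0.192982; p^2 = 0.192982^2 = 0.037242
  p = 44/114 = 0.385965; p^2 = 0.385965^2 = 0.148969
sum(p^2) = 0.052016 + 0.037242 + 0.037242 + 0.148969 = 0.275469
D = 1 - 0.275469 = 0.724531 ≈ 0.7245

0.7245


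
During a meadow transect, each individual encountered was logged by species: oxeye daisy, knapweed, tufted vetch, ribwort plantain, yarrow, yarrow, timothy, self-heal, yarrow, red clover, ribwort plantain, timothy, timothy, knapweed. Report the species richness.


Total individuals logged = 14
Distinct species (count of individuals): oxeye daisy (1), knapweed (2), tufted vetch (1), ribwort plantain (2), yarrow (3), timothy (3), self-heal (1), red clover (1)
Species richness = number of distinct species = 8

8


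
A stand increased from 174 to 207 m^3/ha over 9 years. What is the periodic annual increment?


PAI = (V2 - V1) / period = (207 - 174) / 9 = 33 / 9 = 3.6667 ≈ 3.67 m^3/ha/yr

3.67 m^3/ha/yr


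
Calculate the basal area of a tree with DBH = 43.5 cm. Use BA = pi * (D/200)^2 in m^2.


D/200 = 43.5/200 = 0.2175 m
(D/200)^2 = 0.2175^2 = 0.04730625
BA = 3.141593 * 0.04730625 = 0.148617 ≈ 0.1486 m^2

0.1486 m^2


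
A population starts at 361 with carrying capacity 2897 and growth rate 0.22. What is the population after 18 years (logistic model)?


(K - N0)/N0 = (2897 - 361)/361 = 2536/361 = 7.02493
r*t = 0.22 * 18 = 3.96; exp(-3.96) = 0.0190631
7.02493 * 0.0190631 = 0.133917
1 + 0.133917 = 1.13392
N = 2897 / 1.13392 = 2554.85 ≈ 2555

2555


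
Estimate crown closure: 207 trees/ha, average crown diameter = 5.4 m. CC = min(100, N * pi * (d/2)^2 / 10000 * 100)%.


(d/2)^2 = (5.4/2)^2 = 2.7^2 = 7.29
Crown area = 3.141593 * 7.29 = 22.9022 m^2
N * area / 10000 * 100 = 207 * 22.9022 / 10000 * 100 = 47.4076
CC = min(100, 47.4076) = 47.4076 ≈ 47.4%

47.4%


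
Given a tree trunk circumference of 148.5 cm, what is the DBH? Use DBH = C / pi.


DBH = C / pi = 148.5 / 3.141593 = 47.2690 ≈ 47.27 cm

47.27 cm


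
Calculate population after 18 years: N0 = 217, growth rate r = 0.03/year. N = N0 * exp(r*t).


r*t = 0.03 * 18 = 0.54
exp(0.54) = 1.71601
N = 217 * 1.71601 = 372.374 ≈ 372

372


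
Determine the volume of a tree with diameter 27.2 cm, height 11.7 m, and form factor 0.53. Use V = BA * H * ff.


(D/200)^2 = (27.2/200)^2 = 0.136^2 = 0.018496
BA = 3.141593 * 0.018496 = 0.0581069 m^2
V = 0.0581069 * 11.7 * 0.53 = 0.360321 ≈ 0.360 m^3

0.360 m^3


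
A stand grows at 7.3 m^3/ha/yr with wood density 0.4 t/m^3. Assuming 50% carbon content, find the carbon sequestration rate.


C = 7.3 * 0.4 * 0.5 = 1.46 t C/ha/yr

1.46 t C/ha/yr


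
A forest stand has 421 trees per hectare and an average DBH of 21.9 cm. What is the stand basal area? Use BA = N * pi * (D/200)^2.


(D/200)^2 = (21.9/200)^2 = 0.1095^2 = 0.01199025
Individual BA = 3.141593 * 0.01199025 = 0.0376685 m^2
Stand BA = 421 * 0.0376685 = 15.8584 ≈ 15.86 m^2/ha

15.86 m^2/ha


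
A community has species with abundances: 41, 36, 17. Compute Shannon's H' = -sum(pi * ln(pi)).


Total N = 41 + 36 + 17 = 94
Per-species terms:
  p = 41/94 = 0.436170; ln(p) = -0.829723; p*ln(p) = 0.436170 * (-0.829723) = -0.361900
  p = 36/94 = 0.382979; ln(p) = -0.959775; p*ln(p) = 0.382979 * (-0.959775) = -0.367574
  p = 17/94 = 0.180851; ln(p) = -1.710082; p*ln(p) = 0.180851 * (-1.710082) = -0.309270
sum(p*ln(p)) = (-0.361900) + (-0.367574) + (-0.309270) = -1.038744
H' = -(-1.038744) = 1.038744 ≈ 1.0387

1.0387


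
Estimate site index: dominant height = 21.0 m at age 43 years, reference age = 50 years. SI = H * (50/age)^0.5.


50/43 = 1.16279
(1.16279)^0.5 = 1.07833
SI = 21.0 * 1.07833 = 22.6449 ≈ 22.6 m

22.6 m


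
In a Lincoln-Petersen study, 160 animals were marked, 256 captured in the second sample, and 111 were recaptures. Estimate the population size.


N = M * C / R = 160 * 256 / 111 = 40960 / 111 = 369.01 ≈ 369

369 individuals


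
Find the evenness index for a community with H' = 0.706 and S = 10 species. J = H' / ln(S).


ln(10) = 2.30259
J = H' / ln(S) = 0.706 / 2.30259 = 0.306611 ≈ 0.3066

0.3066


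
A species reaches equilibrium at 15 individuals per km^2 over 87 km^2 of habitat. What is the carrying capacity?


K = 15 * 87 = 1305 individuals

1305 individuals


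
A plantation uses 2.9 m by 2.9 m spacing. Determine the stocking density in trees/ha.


N = 10000 / 2.9^2 = 10000 / 8.41 = 1189.06 ≈ 1189 trees/ha

1189 trees/ha


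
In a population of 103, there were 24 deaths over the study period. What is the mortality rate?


Mortality rate = 24 / 103 = 0.233010 ≈ 0.2330

0.2330


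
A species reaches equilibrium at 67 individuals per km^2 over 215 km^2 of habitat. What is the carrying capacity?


K = 67 * 215 = 14405 individuals

14405 individuals


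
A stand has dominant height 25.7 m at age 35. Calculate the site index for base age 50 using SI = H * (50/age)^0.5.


50/35 = 1.42857
(1.42857)^0.5 = 1.19523
SI = 25.7 * 1.19523 = 30.7174 ≈ 30.7 m

30.7 m


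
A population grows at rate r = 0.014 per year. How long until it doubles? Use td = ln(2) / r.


td = ln(2) / 0.014 = 0.693147 / 0.014 = 49.5105 ≈ 49.5 years

49.5 years


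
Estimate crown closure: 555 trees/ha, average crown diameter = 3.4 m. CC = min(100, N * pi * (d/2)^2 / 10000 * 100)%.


(d/2)^2 = (3.4/2)^2 = 1.7^2 = 2.89
Crown area = 3.141593 * 2.89 = 9.07920 m^2
N * area / 10000 * 100 = 555 * 9.07920 / 10000 * 100 = 50.3896
CC = min(100, 50.3896) = 50.3896 ≈ 50.4%

50.4%


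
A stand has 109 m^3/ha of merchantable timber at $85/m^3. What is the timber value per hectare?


Value = 109 * 85 = $9265/ha

$9265/ha


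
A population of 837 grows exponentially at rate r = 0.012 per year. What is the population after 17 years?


r*t = 0.012 * 17 = 0.204
exp(0.204) = 1.22630
N = 837 * 1.22630 = 1026.41 ≈ 1026

1026


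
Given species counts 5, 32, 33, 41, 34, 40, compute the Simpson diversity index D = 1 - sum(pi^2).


Total N = 5 + 32 + 33 + 41 + 34 + 40 = 185
Per-species terms:
  p = 5/185 = 0.027027; p^2 = 0.027027^2 = 0.000730
  p = 32/185 = 0.172973; p^2 = 0.172973^2 = 0.029920
  p = 33/185 = 0.178378; p^2 = 0.178378^2 = 0.031819
  p = 41/185 = 0.221622; p^2 = 0.221622^2 = 0.049116
  p = 34/185 = 0.183784; p^2 = 0.183784^2 = 0.033777
  p = 40/185 = 0.216216; p^2 = 0.216216^2 = 0.046749
sum(p^2) = 0.000730 + 0.029920 + 0.031819 + 0.049116 + 0.033777 + 0.046749 = 0.192111
D = 1 - 0.192111 = 0.807889 ≈ 0.8079

0.8079


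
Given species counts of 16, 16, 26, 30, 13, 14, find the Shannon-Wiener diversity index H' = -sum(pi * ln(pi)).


Total N = 16 + 16 + 26 + 30 + 13 + 14 = 115
Per-species terms:
  p = 16/115 = 0.139130; ln(p) = -1.972347; p*ln(p) = 0.139130 * (-1.972347) = -0.274413
  p = 16/115 = 0.139130; ln(p) = -1.972347; p*ln(p) = 0.139130 * (-1.972347) = -0.274413
  p = 26/115 = 0.226087; ln(p) = -1.486835; p*ln(p) = 0.226087 * (-1.486835) = -0.336154
  p = 30/115 = 0.260870; ln(p) = -1.343733; p*ln(p) = 0.260870 * (-1.343733) = -0.350540
  p = 13/115 = 0.113043; ln(p) = -2.179987; p*ln(p) = 0.113043 * (-2.179987) = -0.246432
  p = 14/115 = 0.121739; ln(p) = -2.105876; p*ln(p) = 0.121739 * (-2.105876) = -0.256367
sum(p*ln(p)) = (-0.274413) + (-0.274413) + (-0.336154) + (-0.350540) + (-0.246432) + (-0.256367) = -1.738319
H' = -(-1.738319) = 1.738319 ≈ 1.7383

1.7383


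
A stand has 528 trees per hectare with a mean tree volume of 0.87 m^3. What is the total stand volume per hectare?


V_stand = 528 * 0.87 = 459.36 ≈ 459.4 m^3/ha

459.4 m^3/ha


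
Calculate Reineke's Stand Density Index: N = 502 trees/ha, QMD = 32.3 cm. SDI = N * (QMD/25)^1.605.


QMD/25 = 32.3/25 = 1.292
(1.292)^1.605 = exp(1.605 * ln(1.292)) = exp(1.605 * 0.256191) = exp(0.411187) = 1.50861
SDI = 502 * 1.50861 = 757.322 ≈ 757

757


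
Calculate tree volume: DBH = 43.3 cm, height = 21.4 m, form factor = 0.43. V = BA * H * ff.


(D/200)^2 = (43.3/200)^2 = 0.2165^2 = 0.04687225
BA = 3.141593 * 0.04687225 = 0.147254 m^2
V = 0.147254 * 21.4 * 0.43 = 1.35503 ≈ 1.355 m^3

1.355 m^3


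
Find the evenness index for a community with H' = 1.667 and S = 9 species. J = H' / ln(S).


ln(9) = 2.19722
J = H' / ln(S) = 1.667 / 2.19722 = 0.758686 ≈ 0.7587

0.7587


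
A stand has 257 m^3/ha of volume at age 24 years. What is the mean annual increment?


MAI = 257 / 24 = 10.7083 ≈ 10.71 m^3/ha/yr

10.71 m^3/ha/yr


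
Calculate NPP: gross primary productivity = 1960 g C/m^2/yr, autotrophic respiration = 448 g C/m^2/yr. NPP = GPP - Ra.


NPP = GPP - Ra = 1960 - 448 = 1512 g C/m^2/yr

1512 g C/m^2/yr


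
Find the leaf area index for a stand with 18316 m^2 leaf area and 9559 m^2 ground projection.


LAI = 18316 / 9559 = 1.9161 ≈ 1.92

1.92


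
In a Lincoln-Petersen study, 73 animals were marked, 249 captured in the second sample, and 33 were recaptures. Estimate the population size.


N = M * C / R = 73 * 249 / 33 = 18177 / 33 = 550.82 ≈ 551

551 individuals


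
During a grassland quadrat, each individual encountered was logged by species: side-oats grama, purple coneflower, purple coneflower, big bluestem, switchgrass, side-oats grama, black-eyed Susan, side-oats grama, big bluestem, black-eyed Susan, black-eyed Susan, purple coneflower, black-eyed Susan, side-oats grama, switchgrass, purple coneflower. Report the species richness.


Total individuals logged = 16
Distinct species (count of individuals): side-oats grama (4), purple coneflower (4), big bluestem (2), switchgrass (2), black-eyed Susan (4)
Species richness = number of distinct species = 5

5


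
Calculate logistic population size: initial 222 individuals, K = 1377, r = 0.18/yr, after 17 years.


(K - N0)/N0 = (1377 - 222)/222 = 1155/222 = 5.20270
r*t = 0.18 * 17 = 3.06; exp(-3.06) = 0.0468877
5.20270 * 0.0468877 = 0.243943
1 + 0.243943 = 1.24394
N = 1377 / 1.24394 = 1106.97 ≈ 1107

1107


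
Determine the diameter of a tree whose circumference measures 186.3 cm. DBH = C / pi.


DBH = C / pi = 186.3 / 3.141593 = 59.3011 ≈ 59.30 cm

59.30 cm


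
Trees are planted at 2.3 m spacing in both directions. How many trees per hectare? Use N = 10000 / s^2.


N = 10000 / 2.3^2 = 10000 / 5.29 = 1890.36 ≈ 1890 trees/ha

1890 trees/ha


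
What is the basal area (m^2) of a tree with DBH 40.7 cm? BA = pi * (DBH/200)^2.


D/200 = 40.7/200 = 0.2035 m
(D/200)^2 = 0.2035^2 = 0.04141225
BA = 3.141593 * 0.04141225 = 0.130100 ≈ 0.1301 m^2

0.1301 m^2


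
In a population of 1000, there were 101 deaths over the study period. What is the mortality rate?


Mortality rate = 101 / 1000 = 0.1010

0.1010


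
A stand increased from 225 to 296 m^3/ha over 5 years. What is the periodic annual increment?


PAI = (V2 - V1) / period = (296 - 225) / 5 = 71 / 5 = 14.20 m^3/ha/yr

14.20 m^3/ha/yr


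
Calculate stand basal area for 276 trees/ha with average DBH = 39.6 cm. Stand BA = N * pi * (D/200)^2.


(D/200)^2 = (39.6/200)^2 = 0.198^2 = 0.039204
Individual BA = 3.141593 * 0.039204 = 0.123163 m^2
Stand BA = 276 * 0.123163 = 33.9930 ≈ 33.99 m^2/ha

33.99 m^2/ha
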